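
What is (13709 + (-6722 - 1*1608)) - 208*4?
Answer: 4547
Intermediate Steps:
(13709 + (-6722 - 1*1608)) - 208*4 = (13709 + (-6722 - 1608)) - 832 = (13709 - 8330) - 832 = 5379 - 832 = 4547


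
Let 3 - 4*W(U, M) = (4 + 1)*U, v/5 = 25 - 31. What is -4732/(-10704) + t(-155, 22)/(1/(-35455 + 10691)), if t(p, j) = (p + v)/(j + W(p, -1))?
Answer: 24519843919/1158708 ≈ 21161.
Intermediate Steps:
v = -30 (v = 5*(25 - 31) = 5*(-6) = -30)
W(U, M) = ¾ - 5*U/4 (W(U, M) = ¾ - (4 + 1)*U/4 = ¾ - 5*U/4)
t(p, j) = (-30 + p)/(¾ + j - 5*p/4) (t(p, j) = (p - 30)/(j + (¾ - 5*p/4)) = (-30 + p)/(¾ + j - 5*p/4))
-4732/(-10704) + t(-155, 22)/(1/(-35455 + 10691)) = -4732/(-10704) + (4*(-30 - 155)/(3 - 5*(-155) + 4*22))/(1/(-35455 + 10691)) = -4732*(-1/10704) + (4*(-185)/(3 + 775 + 88))/(1/(-24764)) = 1183/2676 + (4*(-185)/866)/(-1/24764) = 1183/2676 + (4*(1/866)*(-185))*(-24764) = 1183/2676 - 370/433*(-24764) = 1183/2676 + 9162680/433 = 24519843919/1158708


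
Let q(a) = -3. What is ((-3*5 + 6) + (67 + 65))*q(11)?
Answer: -369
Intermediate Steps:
((-3*5 + 6) + (67 + 65))*q(11) = ((-3*5 + 6) + (67 + 65))*(-3) = ((-15 + 6) + 132)*(-3) = (-9 + 132)*(-3) = 123*(-3) = -369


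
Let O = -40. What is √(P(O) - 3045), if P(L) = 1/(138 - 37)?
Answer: 2*I*√7765486/101 ≈ 55.181*I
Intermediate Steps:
P(L) = 1/101
√(P(O) - 3045) = √(1/101 - 3045) = √(-307544/101) = 2*I*√7765486/101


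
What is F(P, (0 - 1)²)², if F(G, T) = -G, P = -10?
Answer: 100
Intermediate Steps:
F(P, (0 - 1)²)² = (-1*(-10))² = 10² = 100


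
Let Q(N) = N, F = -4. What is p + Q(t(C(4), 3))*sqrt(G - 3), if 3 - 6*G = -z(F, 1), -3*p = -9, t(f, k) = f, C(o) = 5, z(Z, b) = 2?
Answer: 3 + 5*I*sqrt(78)/6 ≈ 3.0 + 7.3598*I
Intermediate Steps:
p = 3 (p = -1/3*(-9) = 3)
G = 5/6 (G = 1/2 - (-1)*2/6 = 1/2 - 1/6*(-2) = 1/2 + 1/3 = 5/6 ≈ 0.83333)
p + Q(t(C(4), 3))*sqrt(G - 3) = 3 + 5*sqrt(5/6 - 3) = 3 + 5*sqrt(-13/6) = 3 + 5*(I*sqrt(78)/6) = 3 + 5*I*sqrt(78)/6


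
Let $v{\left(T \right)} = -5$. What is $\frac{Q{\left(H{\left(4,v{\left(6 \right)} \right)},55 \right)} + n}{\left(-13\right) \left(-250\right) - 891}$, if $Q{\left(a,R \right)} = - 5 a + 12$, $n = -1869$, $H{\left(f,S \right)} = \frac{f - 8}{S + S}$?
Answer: $- \frac{1859}{2359} \approx -0.78805$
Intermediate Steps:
$H{\left(f,S \right)} = \frac{-8 + f}{2 S}$
$Q{\left(a,R \right)} = 12 - 5 a$
$\frac{Q{\left(H{\left(4,v{\left(6 \right)} \right)},55 \right)} + n}{\left(-13\right) \left(-250\right) - 891} = \frac{\left(12 - 5 \frac{-8 + 4}{2 \left(-5\right)}\right) - 1869}{\left(-13\right) \left(-250\right) - 891} = \frac{\left(12 - 5 \cdot \frac{1}{2} \left(- \frac{1}{5}\right) \left(-4\right)\right) - 1869}{3250 - 891} = \frac{\left(12 - 2\right) - 1869}{2359} = \left(\left(12 - 2\right) - 1869\right) \frac{1}{2359} = \left(10 - 1869\right) \frac{1}{2359} = \left(-1859\right) \frac{1}{2359} = - \frac{1859}{2359}$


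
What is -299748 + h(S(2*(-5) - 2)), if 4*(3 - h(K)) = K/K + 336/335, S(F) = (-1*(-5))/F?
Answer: -401658971/1340 ≈ -2.9975e+5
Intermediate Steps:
S(F) = 5/F
h(K) = 3349/1340 (h(K) = 3 - (K/K + 336/335)/4 = 3 - (1 + 336*(1/335))/4 = 3 - (1 + 336/335)/4 = 3 - ¼*671/335 = 3 - 671/1340 = 3349/1340)
-299748 + h(S(2*(-5) - 2)) = -299748 + 3349/1340 = -401658971/1340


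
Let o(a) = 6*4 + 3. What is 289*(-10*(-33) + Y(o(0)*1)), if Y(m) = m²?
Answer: 306051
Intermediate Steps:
o(a) = 27 (o(a) = 24 + 3 = 27)
289*(-10*(-33) + Y(o(0)*1)) = 289*(-10*(-33) + (27*1)²) = 289*(330 + 27²) = 289*(330 + 729) = 289*1059 = 306051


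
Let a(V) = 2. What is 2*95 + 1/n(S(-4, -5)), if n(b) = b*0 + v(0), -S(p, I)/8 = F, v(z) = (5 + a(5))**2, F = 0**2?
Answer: 9311/49 ≈ 190.02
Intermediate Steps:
F = 0
v(z) = 49 (v(z) = (5 + 2)**2 = 7**2 = 49)
S(p, I) = 0 (S(p, I) = -8*0 = 0)
n(b) = 49 (n(b) = b*0 + 49 = 0 + 49 = 49)
2*95 + 1/n(S(-4, -5)) = 2*95 + 1/49 = 190 + 1/49 = 9311/49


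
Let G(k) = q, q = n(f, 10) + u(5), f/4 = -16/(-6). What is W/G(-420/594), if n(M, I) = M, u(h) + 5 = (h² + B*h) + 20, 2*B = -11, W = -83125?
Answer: -498750/139 ≈ -3588.1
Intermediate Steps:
B = -11/2 (B = (½)*(-11) = -11/2 ≈ -5.5000)
f = 32/3 (f = 4*(-16/(-6)) = 4*(-16*(-⅙)) = 4*(8/3) = 32/3 ≈ 10.667)
u(h) = 15 + h² - 11*h/2 (u(h) = -5 + ((h² - 11*h/2) + 20) = -5 + (20 + h² - 11*h/2) = 15 + h² - 11*h/2)
q = 139/6 (q = 32/3 + (15 + 5² - 11/2*5) = 32/3 + (15 + 25 - 55/2) = 32/3 + 25/2 = 139/6 ≈ 23.167)
G(k) = 139/6
W/G(-420/594) = -83125/139/6 = -83125*6/139 = -498750/139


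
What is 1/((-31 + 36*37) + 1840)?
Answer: 1/3141 ≈ 0.00031837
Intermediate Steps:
1/((-31 + 36*37) + 1840) = 1/((-31 + 1332) + 1840) = 1/(1301 + 1840) = 1/3141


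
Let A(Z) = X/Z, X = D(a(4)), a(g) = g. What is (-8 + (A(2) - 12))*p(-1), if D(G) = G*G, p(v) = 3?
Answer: -36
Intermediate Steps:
D(G) = G**2
X = 16 (X = 4**2 = 16)
A(Z) = 16/Z
(-8 + (A(2) - 12))*p(-1) = (-8 + (16/2 - 12))*3 = (-8 + (16*(1/2) - 12))*3 = (-8 + (8 - 12))*3 = (-8 - 4)*3 = -12*3 = -36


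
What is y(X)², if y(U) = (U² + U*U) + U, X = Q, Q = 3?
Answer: 441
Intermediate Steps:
X = 3
y(U) = U + 2*U² (y(U) = (U² + U²) + U = 2*U² + U = U + 2*U²)
y(X)² = (3*(1 + 2*3))² = (3*(1 + 6))² = (3*7)² = 21² = 441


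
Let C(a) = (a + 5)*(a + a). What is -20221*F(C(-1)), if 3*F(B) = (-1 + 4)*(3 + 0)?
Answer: -60663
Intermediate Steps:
C(a) = 2*a*(5 + a) (C(a) = (5 + a)*(2*a) = 2*a*(5 + a))
F(B) = 3 (F(B) = ((-1 + 4)*(3 + 0))/3 = (3*3)/3 = (⅓)*9 = 3)
-20221*F(C(-1)) = -20221*3 = -60663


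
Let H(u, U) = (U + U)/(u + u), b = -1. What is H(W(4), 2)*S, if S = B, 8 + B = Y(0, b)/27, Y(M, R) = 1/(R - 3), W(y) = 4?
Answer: -865/216 ≈ -4.0046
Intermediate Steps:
H(u, U) = U/u (H(u, U) = (2*U)/((2*u)) = (2*U)*(1/(2*u)) = U/u)
Y(M, R) = 1/(-3 + R)
B = -865/108 (B = -8 + 1/(-3 - 1*27) = -8 + (1/27)/(-4) = -8 - ¼*1/27 = -8 - 1/108 = -865/108 ≈ -8.0093)
S = -865/108 ≈ -8.0093
H(W(4), 2)*S = (2/4)*(-865/108) = (2*(¼))*(-865/108) = (½)*(-865/108) = -865/216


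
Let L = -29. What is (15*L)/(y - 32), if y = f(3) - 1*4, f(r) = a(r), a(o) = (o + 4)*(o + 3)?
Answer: -145/2 ≈ -72.500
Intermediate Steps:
a(o) = (3 + o)*(4 + o) (a(o) = (4 + o)*(3 + o) = (3 + o)*(4 + o))
f(r) = 12 + r² + 7*r
y = 38 (y = (12 + 3² + 7*3) - 1*4 = (12 + 9 + 21) - 4 = 42 - 4 = 38)
(15*L)/(y - 32) = (15*(-29))/(38 - 32) = -435/6 = -435*⅙ = -145/2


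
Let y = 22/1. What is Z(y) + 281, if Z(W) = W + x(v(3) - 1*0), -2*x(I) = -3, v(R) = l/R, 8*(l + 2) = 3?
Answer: 609/2 ≈ 304.50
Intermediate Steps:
l = -13/8 (l = -2 + (⅛)*3 = -2 + 3/8 = -13/8 ≈ -1.6250)
v(R) = -13/(8*R)
y = 22 (y = 22*1 = 22)
x(I) = 3/2 (x(I) = -½*(-3) = 3/2)
Z(W) = 3/2 + W (Z(W) = W + 3/2 = 3/2 + W)
Z(y) + 281 = (3/2 + 22) + 281 = 47/2 + 281 = 609/2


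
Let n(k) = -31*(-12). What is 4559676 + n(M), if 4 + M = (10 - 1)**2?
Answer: 4560048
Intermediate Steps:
M = 77 (M = -4 + (10 - 1)**2 = -4 + 9**2 = -4 + 81 = 77)
n(k) = 372
4559676 + n(M) = 4559676 + 372 = 4560048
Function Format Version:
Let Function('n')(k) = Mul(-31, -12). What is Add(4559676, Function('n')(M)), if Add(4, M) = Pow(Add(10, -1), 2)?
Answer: 4560048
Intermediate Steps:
M = 77 (M = Add(-4, Pow(Add(10, -1), 2)) = Add(-4, Pow(9, 2)) = Add(-4, 81) = 77)
Function('n')(k) = 372
Add(4559676, Function('n')(M)) = Add(4559676, 372) = 4560048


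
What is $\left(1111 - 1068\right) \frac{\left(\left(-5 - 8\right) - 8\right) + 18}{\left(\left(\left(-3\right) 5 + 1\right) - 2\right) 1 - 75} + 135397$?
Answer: $\frac{12321256}{91} \approx 1.354 \cdot 10^{5}$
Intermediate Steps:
$\left(1111 - 1068\right) \frac{\left(\left(-5 - 8\right) - 8\right) + 18}{\left(\left(\left(-3\right) 5 + 1\right) - 2\right) 1 - 75} + 135397 = \left(1111 - 1068\right) \frac{\left(-13 - 8\right) + 18}{\left(\left(-15 + 1\right) - 2\right) 1 - 75} + 135397 = 43 \frac{-21 + 18}{\left(-14 - 2\right) 1 - 75} + 135397 = 43 \left(- \frac{3}{\left(-16\right) 1 - 75}\right) + 135397 = 43 \left(- \frac{3}{-16 - 75}\right) + 135397 = 43 \left(- \frac{3}{-91}\right) + 135397 = 43 \left(\left(-3\right) \left(- \frac{1}{91}\right)\right) + 135397 = 43 \cdot \frac{3}{91} + 135397 = \frac{129}{91} + 135397 = \frac{12321256}{91}$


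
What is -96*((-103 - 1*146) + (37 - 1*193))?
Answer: 38880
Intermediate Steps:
-96*((-103 - 1*146) + (37 - 1*193)) = -96*((-103 - 146) + (37 - 193)) = -96*(-249 - 156) = -96*(-405) = 38880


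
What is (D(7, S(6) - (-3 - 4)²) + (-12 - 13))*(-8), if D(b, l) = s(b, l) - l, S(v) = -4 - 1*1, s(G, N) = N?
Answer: 200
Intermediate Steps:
S(v) = -5 (S(v) = -4 - 1 = -5)
D(b, l) = 0 (D(b, l) = l - l = 0)
(D(7, S(6) - (-3 - 4)²) + (-12 - 13))*(-8) = (0 + (-12 - 13))*(-8) = (0 - 25)*(-8) = -25*(-8) = 200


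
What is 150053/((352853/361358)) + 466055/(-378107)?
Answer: 20501875442428303/133416189271 ≈ 1.5367e+5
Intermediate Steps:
150053/((352853/361358)) + 466055/(-378107) = 150053/((352853*(1/361358))) + 466055*(-1/378107) = 150053/(352853/361358) - 466055/378107 = 150053*(361358/352853) - 466055/378107 = 54222851974/352853 - 466055/378107 = 20501875442428303/133416189271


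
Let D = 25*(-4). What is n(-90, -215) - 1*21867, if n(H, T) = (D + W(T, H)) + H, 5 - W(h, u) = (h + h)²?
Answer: -206952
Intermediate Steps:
W(h, u) = 5 - 4*h² (W(h, u) = 5 - (h + h)² = 5 - (2*h)² = 5 - 4*h²)
D = -100
n(H, T) = -95 + H - 4*T² (n(H, T) = (-100 + (5 - 4*T²)) + H = (-95 - 4*T²) + H = -95 + H - 4*T²)
n(-90, -215) - 1*21867 = (-95 - 90 - 4*(-215)²) - 1*21867 = (-95 - 90 - 4*46225) - 21867 = (-95 - 90 - 184900) - 21867 = -185085 - 21867 = -206952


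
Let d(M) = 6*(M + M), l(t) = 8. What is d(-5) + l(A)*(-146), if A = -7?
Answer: -1228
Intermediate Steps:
d(M) = 12*M (d(M) = 6*(2*M) = 12*M)
d(-5) + l(A)*(-146) = 12*(-5) + 8*(-146) = -60 - 1168 = -1228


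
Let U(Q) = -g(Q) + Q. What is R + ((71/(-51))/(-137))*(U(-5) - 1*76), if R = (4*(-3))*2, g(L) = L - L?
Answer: -57813/2329 ≈ -24.823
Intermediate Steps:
g(L) = 0
U(Q) = Q (U(Q) = -1*0 + Q = 0 + Q = Q)
R = -24 (R = -12*2 = -24)
R + ((71/(-51))/(-137))*(U(-5) - 1*76) = -24 + ((71/(-51))/(-137))*(-5 - 1*76) = -24 + ((71*(-1/51))*(-1/137))*(-5 - 76) = -24 - 71/51*(-1/137)*(-81) = -24 + (71/6987)*(-81) = -24 - 1917/2329 = -57813/2329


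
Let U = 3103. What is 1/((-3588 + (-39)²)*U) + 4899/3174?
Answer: 455386925/295039446 ≈ 1.5435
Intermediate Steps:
1/((-3588 + (-39)²)*U) + 4899/3174 = 1/(-3588 + (-39)²*3103) + 4899/3174 = (1/3103)/(-3588 + 1521) + 4899*(1/3174) = (1/3103)/(-2067) + 71/46 = -1/2067*1/3103 + 71/46 = -1/6413901 + 71/46 = 455386925/295039446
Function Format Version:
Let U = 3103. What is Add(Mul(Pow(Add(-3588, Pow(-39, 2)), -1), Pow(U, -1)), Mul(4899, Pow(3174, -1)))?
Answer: Rational(455386925, 295039446) ≈ 1.5435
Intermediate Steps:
Add(Mul(Pow(Add(-3588, Pow(-39, 2)), -1), Pow(U, -1)), Mul(4899, Pow(3174, -1))) = Add(Mul(Pow(Add(-3588, Pow(-39, 2)), -1), Pow(3103, -1)), Mul(4899, Pow(3174, -1))) = Add(Mul(Pow(Add(-3588, 1521), -1), Rational(1, 3103)), Mul(4899, Rational(1, 3174))) = Add(Mul(Pow(-2067, -1), Rational(1, 3103)), Rational(71, 46)) = Add(Mul(Rational(-1, 2067), Rational(1, 3103)), Rational(71, 46)) = Add(Rational(-1, 6413901), Rational(71, 46)) = Rational(455386925, 295039446)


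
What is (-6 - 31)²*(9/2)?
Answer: 12321/2 ≈ 6160.5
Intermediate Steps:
(-6 - 31)²*(9/2) = (-37)²*(9*(½)) = 1369*(9/2) = 12321/2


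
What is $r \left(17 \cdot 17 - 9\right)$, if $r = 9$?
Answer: $2520$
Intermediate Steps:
$r \left(17 \cdot 17 - 9\right) = 9 \left(17 \cdot 17 - 9\right) = 9 \left(289 - 9\right) = 9 \cdot 280 = 2520$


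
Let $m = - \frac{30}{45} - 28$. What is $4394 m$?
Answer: $- \frac{377884}{3} \approx -1.2596 \cdot 10^{5}$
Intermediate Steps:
$m = - \frac{86}{3}$ ($m = \left(-30\right) \frac{1}{45} - 28 = - \frac{2}{3} - 28 = - \frac{86}{3} \approx -28.667$)
$4394 m = 4394 \left(- \frac{86}{3}\right) = - \frac{377884}{3}$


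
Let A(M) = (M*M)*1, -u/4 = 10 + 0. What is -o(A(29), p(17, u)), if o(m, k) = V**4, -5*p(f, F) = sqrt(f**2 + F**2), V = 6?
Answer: -1296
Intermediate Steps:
u = -40 (u = -4*(10 + 0) = -4*10 = -40)
A(M) = M**2 (A(M) = M**2*1 = M**2)
p(f, F) = -sqrt(F**2 + f**2)/5 (p(f, F) = -sqrt(f**2 + F**2)/5 = -sqrt(F**2 + f**2)/5)
o(m, k) = 1296 (o(m, k) = 6**4 = 1296)
-o(A(29), p(17, u)) = -1*1296 = -1296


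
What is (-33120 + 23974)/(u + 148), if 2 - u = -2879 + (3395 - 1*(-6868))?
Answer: 4573/3617 ≈ 1.2643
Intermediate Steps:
u = -7382 (u = 2 - (-2879 + (3395 - 1*(-6868))) = 2 - (-2879 + (3395 + 6868)) = 2 - (-2879 + 10263) = 2 - 1*7384 = 2 - 7384 = -7382)
(-33120 + 23974)/(u + 148) = (-33120 + 23974)/(-7382 + 148) = -9146/(-7234) = -9146*(-1/7234) = 4573/3617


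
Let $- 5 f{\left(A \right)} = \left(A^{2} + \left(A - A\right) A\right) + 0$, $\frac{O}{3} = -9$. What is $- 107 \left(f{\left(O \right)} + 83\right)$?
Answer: $\frac{33598}{5} \approx 6719.6$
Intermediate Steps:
$O = -27$ ($O = 3 \left(-9\right) = -27$)
$f{\left(A \right)} = - \frac{A^{2}}{5}$ ($f{\left(A \right)} = - \frac{\left(A^{2} + \left(A - A\right) A\right) + 0}{5} = - \frac{\left(A^{2} + 0 A\right) + 0}{5} = - \frac{\left(A^{2} + 0\right) + 0}{5} = - \frac{A^{2} + 0}{5} = - \frac{A^{2}}{5}$)
$- 107 \left(f{\left(O \right)} + 83\right) = - 107 \left(- \frac{\left(-27\right)^{2}}{5} + 83\right) = - 107 \left(\left(- \frac{1}{5}\right) 729 + 83\right) = - 107 \left(- \frac{729}{5} + 83\right) = \left(-107\right) \left(- \frac{314}{5}\right) = \frac{33598}{5}$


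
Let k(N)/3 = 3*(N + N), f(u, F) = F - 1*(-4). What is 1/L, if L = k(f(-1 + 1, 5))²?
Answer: 1/26244 ≈ 3.8104e-5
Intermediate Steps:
f(u, F) = 4 + F (f(u, F) = F + 4 = 4 + F)
k(N) = 18*N (k(N) = 3*(3*(N + N)) = 3*(3*(2*N)) = 3*(6*N) = 18*N)
L = 26244 (L = (18*(4 + 5))² = (18*9)² = 162² = 26244)
1/L = 1/26244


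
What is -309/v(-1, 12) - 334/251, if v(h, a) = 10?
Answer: -80899/2510 ≈ -32.231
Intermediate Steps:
-309/v(-1, 12) - 334/251 = -309/10 - 334/251 = -80899/2510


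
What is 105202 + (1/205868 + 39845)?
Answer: 29860535797/205868 ≈ 1.4505e+5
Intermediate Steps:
105202 + (1/205868 + 39845) = 105202 + 8202810461/205868 = 29860535797/205868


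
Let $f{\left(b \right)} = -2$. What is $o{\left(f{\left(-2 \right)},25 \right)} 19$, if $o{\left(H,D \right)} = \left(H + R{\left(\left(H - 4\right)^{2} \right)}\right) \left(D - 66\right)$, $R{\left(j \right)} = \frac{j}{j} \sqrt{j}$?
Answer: $-3116$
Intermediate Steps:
$R{\left(j \right)} = \sqrt{j}$ ($R{\left(j \right)} = 1 \sqrt{j} = \sqrt{j}$)
$o{\left(H,D \right)} = \left(-66 + D\right) \left(H + \sqrt{\left(-4 + H\right)^{2}}\right)$ ($o{\left(H,D \right)} = \left(H + \sqrt{\left(H - 4\right)^{2}}\right) \left(D - 66\right) = \left(H + \sqrt{\left(-4 + H\right)^{2}}\right) \left(-66 + D\right) = \left(-66 + D\right) \left(H + \sqrt{\left(-4 + H\right)^{2}}\right)$)
$o{\left(f{\left(-2 \right)},25 \right)} 19 = \left(\left(-66\right) \left(-2\right) - 66 \sqrt{\left(-4 - 2\right)^{2}} + 25 \left(-2\right) + 25 \sqrt{\left(-4 - 2\right)^{2}}\right) 19 = \left(132 - 66 \sqrt{\left(-6\right)^{2}} - 50 + 25 \sqrt{\left(-6\right)^{2}}\right) 19 = \left(132 - 66 \sqrt{36} - 50 + 25 \sqrt{36}\right) 19 = \left(132 - 396 - 50 + 25 \cdot 6\right) 19 = \left(132 - 396 - 50 + 150\right) 19 = \left(-164\right) 19 = -3116$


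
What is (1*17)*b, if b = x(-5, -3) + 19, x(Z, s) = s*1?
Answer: 272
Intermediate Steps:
x(Z, s) = s
b = 16 (b = -3 + 19 = 16)
(1*17)*b = (1*17)*16 = 17*16 = 272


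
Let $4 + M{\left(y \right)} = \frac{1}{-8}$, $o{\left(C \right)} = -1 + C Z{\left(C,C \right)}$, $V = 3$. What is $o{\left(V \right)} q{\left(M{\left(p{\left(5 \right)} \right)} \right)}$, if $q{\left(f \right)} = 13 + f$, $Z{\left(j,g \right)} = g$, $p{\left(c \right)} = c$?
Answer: $71$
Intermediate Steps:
$o{\left(C \right)} = -1 + C^{2}$ ($o{\left(C \right)} = -1 + C C = -1 + C^{2}$)
$M{\left(y \right)} = - \frac{33}{8}$ ($M{\left(y \right)} = -4 + \frac{1}{-8} = -4 - \frac{1}{8} = - \frac{33}{8}$)
$o{\left(V \right)} q{\left(M{\left(p{\left(5 \right)} \right)} \right)} = \left(-1 + 3^{2}\right) \left(13 - \frac{33}{8}\right) = \left(-1 + 9\right) \frac{71}{8} = 8 \cdot \frac{71}{8} = 71$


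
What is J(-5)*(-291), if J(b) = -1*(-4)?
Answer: -1164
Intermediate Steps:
J(b) = 4
J(-5)*(-291) = 4*(-291) = -1164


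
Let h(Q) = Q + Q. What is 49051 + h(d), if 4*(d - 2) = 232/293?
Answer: 14373231/293 ≈ 49055.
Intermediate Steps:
d = 644/293 (d = 2 + (232/293)/4 = 2 + (232*(1/293))/4 = 2 + (¼)*(232/293) = 2 + 58/293 = 644/293 ≈ 2.1980)
h(Q) = 2*Q
49051 + h(d) = 49051 + 2*(644/293) = 49051 + 1288/293 = 14373231/293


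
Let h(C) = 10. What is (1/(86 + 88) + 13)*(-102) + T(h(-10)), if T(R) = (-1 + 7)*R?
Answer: -36731/29 ≈ -1266.6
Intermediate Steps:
T(R) = 6*R
(1/(86 + 88) + 13)*(-102) + T(h(-10)) = (1/(86 + 88) + 13)*(-102) + 6*10 = (1/174 + 13)*(-102) + 60 = (2263/174)*(-102) + 60 = -38471/29 + 60 = -36731/29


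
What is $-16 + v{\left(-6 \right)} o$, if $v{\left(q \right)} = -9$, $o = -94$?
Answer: $830$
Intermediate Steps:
$-16 + v{\left(-6 \right)} o = -16 - -846 = -16 + 846 = 830$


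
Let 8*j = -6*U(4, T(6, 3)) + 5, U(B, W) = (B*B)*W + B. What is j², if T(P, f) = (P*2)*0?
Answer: 361/64 ≈ 5.6406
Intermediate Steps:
T(P, f) = 0 (T(P, f) = (2*P)*0 = 0)
U(B, W) = B + W*B² (U(B, W) = B²*W + B = W*B² + B = B + W*B²)
j = -19/8 (j = (-24*(1 + 4*0) + 5)/8 = (-24*(1 + 0) + 5)/8 = (-24 + 5)/8 = (⅛)*(-19) = -19/8 ≈ -2.3750)
j² = (-19/8)² = 361/64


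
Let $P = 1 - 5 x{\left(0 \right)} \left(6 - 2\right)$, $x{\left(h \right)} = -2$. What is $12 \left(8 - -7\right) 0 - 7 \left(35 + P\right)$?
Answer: $-532$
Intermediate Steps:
$P = 41$ ($P = 1 - 5 \left(- 2 \left(6 - 2\right)\right) = 1 - 5 \left(\left(-2\right) 4\right) = 1 - -40 = 1 + 40 = 41$)
$12 \left(8 - -7\right) 0 - 7 \left(35 + P\right) = 12 \left(8 - -7\right) 0 - 7 \left(35 + 41\right) = 12 \left(8 + 7\right) 0 - 532 = 12 \cdot 15 \cdot 0 - 532 = 180 \cdot 0 - 532 = 0 - 532 = -532$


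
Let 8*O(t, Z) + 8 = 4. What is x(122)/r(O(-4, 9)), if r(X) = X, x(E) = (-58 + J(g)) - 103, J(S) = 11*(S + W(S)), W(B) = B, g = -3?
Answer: 454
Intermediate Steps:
O(t, Z) = -1/2 (O(t, Z) = -1 + (1/8)*4 = -1 + 1/2 = -1/2)
J(S) = 22*S (J(S) = 11*(S + S) = 11*(2*S) = 22*S)
x(E) = -227 (x(E) = (-58 + 22*(-3)) - 103 = (-58 - 66) - 103 = -124 - 103 = -227)
x(122)/r(O(-4, 9)) = -227/(-1/2) = -227*(-2) = 454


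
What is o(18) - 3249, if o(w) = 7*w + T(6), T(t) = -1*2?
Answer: -3125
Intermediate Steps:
T(t) = -2
o(w) = -2 + 7*w (o(w) = 7*w - 2 = -2 + 7*w)
o(18) - 3249 = (-2 + 7*18) - 3249 = (-2 + 126) - 3249 = 124 - 3249 = -3125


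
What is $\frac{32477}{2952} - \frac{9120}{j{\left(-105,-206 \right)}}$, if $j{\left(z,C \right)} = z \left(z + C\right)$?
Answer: $\frac{68907613}{6426504} \approx 10.722$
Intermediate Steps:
$j{\left(z,C \right)} = z \left(C + z\right)$
$\frac{32477}{2952} - \frac{9120}{j{\left(-105,-206 \right)}} = \frac{32477}{2952} - \frac{9120}{\left(-105\right) \left(-206 - 105\right)} = 32477 \cdot \frac{1}{2952} - \frac{9120}{\left(-105\right) \left(-311\right)} = \frac{32477}{2952} - \frac{9120}{32655} = \frac{32477}{2952} - \frac{608}{2177} = \frac{68907613}{6426504}$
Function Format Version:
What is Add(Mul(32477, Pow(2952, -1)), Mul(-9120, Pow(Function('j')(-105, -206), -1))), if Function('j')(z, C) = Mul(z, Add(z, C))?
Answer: Rational(68907613, 6426504) ≈ 10.722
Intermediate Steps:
Function('j')(z, C) = Mul(z, Add(C, z))
Add(Mul(32477, Pow(2952, -1)), Mul(-9120, Pow(Function('j')(-105, -206), -1))) = Add(Mul(32477, Pow(2952, -1)), Mul(-9120, Pow(Mul(-105, Add(-206, -105)), -1))) = Add(Mul(32477, Rational(1, 2952)), Mul(-9120, Pow(Mul(-105, -311), -1))) = Add(Rational(32477, 2952), Mul(-9120, Pow(32655, -1))) = Add(Rational(32477, 2952), Mul(-9120, Rational(1, 32655))) = Add(Rational(32477, 2952), Rational(-608, 2177)) = Rational(68907613, 6426504)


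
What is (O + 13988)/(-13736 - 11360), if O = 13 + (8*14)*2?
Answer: -14225/25096 ≈ -0.56682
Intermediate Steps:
O = 237 (O = 13 + 112*2 = 13 + 224 = 237)
(O + 13988)/(-13736 - 11360) = (237 + 13988)/(-13736 - 11360) = 14225/(-25096) = 14225*(-1/25096) = -14225/25096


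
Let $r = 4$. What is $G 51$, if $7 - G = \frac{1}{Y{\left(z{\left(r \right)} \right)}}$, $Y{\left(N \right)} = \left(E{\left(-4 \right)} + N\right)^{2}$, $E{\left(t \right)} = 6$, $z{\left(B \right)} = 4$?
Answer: $\frac{35649}{100} \approx 356.49$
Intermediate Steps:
$Y{\left(N \right)} = \left(6 + N\right)^{2}$
$G = \frac{699}{100}$ ($G = 7 - \frac{1}{\left(6 + 4\right)^{2}} = 7 - \frac{1}{10^{2}} = 7 - \frac{1}{100} = \frac{699}{100} \approx 6.99$)
$G 51 = \frac{699}{100} \cdot 51 = \frac{35649}{100}$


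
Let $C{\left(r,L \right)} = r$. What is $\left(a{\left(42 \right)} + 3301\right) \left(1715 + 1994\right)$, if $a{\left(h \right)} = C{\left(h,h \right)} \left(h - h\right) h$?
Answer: $12243409$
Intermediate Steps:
$a{\left(h \right)} = 0$ ($a{\left(h \right)} = h \left(h - h\right) h = h 0 h = 0 h = 0$)
$\left(a{\left(42 \right)} + 3301\right) \left(1715 + 1994\right) = \left(0 + 3301\right) \left(1715 + 1994\right) = 3301 \cdot 3709 = 12243409$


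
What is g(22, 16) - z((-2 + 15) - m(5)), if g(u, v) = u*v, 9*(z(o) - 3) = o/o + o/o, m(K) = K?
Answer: 3139/9 ≈ 348.78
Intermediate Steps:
z(o) = 29/9 (z(o) = 3 + (o/o + o/o)/9 = 3 + (1 + 1)/9 = 3 + (⅑)*2 = 3 + 2/9 = 29/9)
g(22, 16) - z((-2 + 15) - m(5)) = 22*16 - 1*29/9 = 352 - 29/9 = 3139/9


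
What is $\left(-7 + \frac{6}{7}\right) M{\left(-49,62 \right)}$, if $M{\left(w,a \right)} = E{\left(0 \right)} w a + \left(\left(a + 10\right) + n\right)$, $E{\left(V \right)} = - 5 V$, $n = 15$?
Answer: $- \frac{3741}{7} \approx -534.43$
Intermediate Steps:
$M{\left(w,a \right)} = 25 + a$ ($M{\left(w,a \right)} = \left(-5\right) 0 w a + \left(\left(a + 10\right) + 15\right) = 0 w a + \left(\left(10 + a\right) + 15\right) = 0 a + \left(25 + a\right) = 0 + \left(25 + a\right) = 25 + a$)
$\left(-7 + \frac{6}{7}\right) M{\left(-49,62 \right)} = \left(-7 + \frac{6}{7}\right) \left(25 + 62\right) = \left(-7 + 6 \cdot \frac{1}{7}\right) 87 = \left(-7 + \frac{6}{7}\right) 87 = \left(- \frac{43}{7}\right) 87 = - \frac{3741}{7}$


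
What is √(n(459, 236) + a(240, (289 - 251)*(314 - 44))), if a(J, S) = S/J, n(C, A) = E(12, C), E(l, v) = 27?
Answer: 3*√31/2 ≈ 8.3517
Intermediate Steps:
n(C, A) = 27
√(n(459, 236) + a(240, (289 - 251)*(314 - 44))) = √(27 + ((289 - 251)*(314 - 44))/240) = √(27 + (38*270)*(1/240)) = √(27 + 10260*(1/240)) = √(27 + 171/4) = √(279/4) = 3*√31/2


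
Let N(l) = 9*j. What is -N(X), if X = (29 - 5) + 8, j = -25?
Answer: 225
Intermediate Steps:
X = 32 (X = 24 + 8 = 32)
N(l) = -225 (N(l) = 9*(-25) = -225)
-N(X) = -1*(-225) = 225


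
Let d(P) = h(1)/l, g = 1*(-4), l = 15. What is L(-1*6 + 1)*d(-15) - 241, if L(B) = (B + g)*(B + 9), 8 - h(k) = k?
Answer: -1289/5 ≈ -257.80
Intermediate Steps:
h(k) = 8 - k
g = -4
d(P) = 7/15 (d(P) = (8 - 1*1)/15 = (8 - 1)*(1/15) = 7*(1/15) = 7/15)
L(B) = (-4 + B)*(9 + B) (L(B) = (B - 4)*(B + 9) = (-4 + B)*(9 + B))
L(-1*6 + 1)*d(-15) - 241 = (-36 + (-1*6 + 1)**2 + 5*(-1*6 + 1))*(7/15) - 241 = (-36 + (-6 + 1)**2 + 5*(-6 + 1))*(7/15) - 241 = (-36 + (-5)**2 + 5*(-5))*(7/15) - 241 = (-36 + 25 - 25)*(7/15) - 241 = -36*7/15 - 241 = -84/5 - 241 = -1289/5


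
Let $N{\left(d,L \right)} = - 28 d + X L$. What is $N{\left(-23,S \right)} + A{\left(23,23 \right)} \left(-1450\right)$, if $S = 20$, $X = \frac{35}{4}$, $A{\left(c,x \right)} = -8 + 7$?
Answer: $2269$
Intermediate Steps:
$A{\left(c,x \right)} = -1$
$X = \frac{35}{4}$ ($X = 35 \cdot \frac{1}{4} = \frac{35}{4} \approx 8.75$)
$N{\left(d,L \right)} = - 28 d + \frac{35 L}{4}$
$N{\left(-23,S \right)} + A{\left(23,23 \right)} \left(-1450\right) = \left(\left(-28\right) \left(-23\right) + \frac{35}{4} \cdot 20\right) - -1450 = \left(644 + 175\right) + 1450 = 819 + 1450 = 2269$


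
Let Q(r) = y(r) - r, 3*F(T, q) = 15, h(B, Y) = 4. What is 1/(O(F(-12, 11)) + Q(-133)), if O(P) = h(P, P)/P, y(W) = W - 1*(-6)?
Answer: 5/34 ≈ 0.14706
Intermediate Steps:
y(W) = 6 + W (y(W) = W + 6 = 6 + W)
F(T, q) = 5 (F(T, q) = (⅓)*15 = 5)
Q(r) = 6 (Q(r) = (6 + r) - r = 6)
O(P) = 4/P
1/(O(F(-12, 11)) + Q(-133)) = 1/(4/5 + 6) = 1/(4*(⅕) + 6) = 1/(⅘ + 6) = 1/(34/5) = 5/34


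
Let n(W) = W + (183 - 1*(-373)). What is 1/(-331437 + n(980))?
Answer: -1/329901 ≈ -3.0312e-6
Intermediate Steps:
n(W) = 556 + W (n(W) = W + (183 + 373) = W + 556 = 556 + W)
1/(-331437 + n(980)) = 1/(-331437 + (556 + 980)) = 1/(-331437 + 1536) = 1/(-329901) = -1/329901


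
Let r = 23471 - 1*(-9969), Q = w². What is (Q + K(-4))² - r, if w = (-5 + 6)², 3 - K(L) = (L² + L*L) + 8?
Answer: -32144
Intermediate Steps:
K(L) = -5 - 2*L² (K(L) = 3 - ((L² + L*L) + 8) = 3 - ((L² + L²) + 8) = 3 - (2*L² + 8) = 3 - (8 + 2*L²) = 3 + (-8 - 2*L²) = -5 - 2*L²)
w = 1 (w = 1² = 1)
Q = 1 (Q = 1² = 1)
r = 33440 (r = 23471 + 9969 = 33440)
(Q + K(-4))² - r = (1 + (-5 - 2*(-4)²))² - 1*33440 = (1 + (-5 - 2*16))² - 33440 = (1 + (-5 - 32))² - 33440 = (1 - 37)² - 33440 = (-36)² - 33440 = 1296 - 33440 = -32144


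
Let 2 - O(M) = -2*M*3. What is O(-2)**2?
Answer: 100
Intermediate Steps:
O(M) = 2 + 6*M (O(M) = 2 - (-2*M)*3 = 2 - (-6)*M = 2 + 6*M)
O(-2)**2 = (2 + 6*(-2))**2 = (2 - 12)**2 = (-10)**2 = 100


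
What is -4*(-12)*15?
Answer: 720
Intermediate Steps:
-4*(-12)*15 = 48*15 = 720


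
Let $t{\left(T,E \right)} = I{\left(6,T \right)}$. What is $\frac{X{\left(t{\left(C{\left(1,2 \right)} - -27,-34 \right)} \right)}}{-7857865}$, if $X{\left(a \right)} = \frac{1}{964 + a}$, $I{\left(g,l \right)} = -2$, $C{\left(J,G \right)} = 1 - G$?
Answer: $- \frac{1}{7559266130} \approx -1.3229 \cdot 10^{-10}$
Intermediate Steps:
$t{\left(T,E \right)} = -2$
$\frac{X{\left(t{\left(C{\left(1,2 \right)} - -27,-34 \right)} \right)}}{-7857865} = \frac{1}{\left(964 - 2\right) \left(-7857865\right)} = \frac{1}{962} \left(- \frac{1}{7857865}\right) = - \frac{1}{7559266130}$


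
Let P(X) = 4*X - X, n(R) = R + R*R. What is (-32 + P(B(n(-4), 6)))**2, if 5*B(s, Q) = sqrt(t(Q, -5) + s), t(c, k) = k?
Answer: 25663/25 - 192*sqrt(7)/5 ≈ 924.92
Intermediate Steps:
n(R) = R + R**2
B(s, Q) = sqrt(-5 + s)/5
P(X) = 3*X
(-32 + P(B(n(-4), 6)))**2 = (-32 + 3*(sqrt(-5 - 4*(1 - 4))/5))**2 = (-32 + 3*(sqrt(-5 - 4*(-3))/5))**2 = (-32 + 3*(sqrt(-5 + 12)/5))**2 = (-32 + 3*(sqrt(7)/5))**2 = (-32 + 3*sqrt(7)/5)**2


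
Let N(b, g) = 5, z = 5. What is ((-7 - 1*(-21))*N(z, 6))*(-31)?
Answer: -2170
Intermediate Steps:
((-7 - 1*(-21))*N(z, 6))*(-31) = ((-7 - 1*(-21))*5)*(-31) = ((-7 + 21)*5)*(-31) = (14*5)*(-31) = 70*(-31) = -2170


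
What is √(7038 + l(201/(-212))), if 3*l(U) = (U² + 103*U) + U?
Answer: √314852123/212 ≈ 83.698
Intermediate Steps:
l(U) = U²/3 + 104*U/3 (l(U) = ((U² + 103*U) + U)/3 = (U² + 104*U)/3 = U²/3 + 104*U/3)
√(7038 + l(201/(-212))) = √(7038 + (201/(-212))*(104 + 201/(-212))/3) = √(7038 + (201*(-1/212))*(104 + 201*(-1/212))/3) = √(7038 + (⅓)*(-201/212)*(104 - 201/212)) = √(7038 + (⅓)*(-201/212)*(21847/212)) = √(7038 - 1463749/44944) = √(314852123/44944) = √314852123/212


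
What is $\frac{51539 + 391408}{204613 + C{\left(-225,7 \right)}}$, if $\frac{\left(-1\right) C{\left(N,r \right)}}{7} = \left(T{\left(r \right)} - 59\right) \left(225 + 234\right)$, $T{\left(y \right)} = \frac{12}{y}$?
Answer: $\frac{442947}{388672} \approx 1.1396$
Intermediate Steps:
$C{\left(N,r \right)} = 189567 - \frac{38556}{r}$ ($C{\left(N,r \right)} = - 7 \left(\frac{12}{r} - 59\right) \left(225 + 234\right) = - 7 \left(-59 + \frac{12}{r}\right) 459 = - 7 \left(-27081 + \frac{5508}{r}\right) = 189567 - \frac{38556}{r}$)
$\frac{51539 + 391408}{204613 + C{\left(-225,7 \right)}} = \frac{51539 + 391408}{204613 + \left(189567 - \frac{38556}{7}\right)} = \frac{442947}{204613 + \left(189567 - 5508\right)} = \frac{442947}{204613 + 184059} = \frac{442947}{388672}$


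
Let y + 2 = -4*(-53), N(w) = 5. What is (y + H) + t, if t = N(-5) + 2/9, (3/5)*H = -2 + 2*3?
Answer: 1997/9 ≈ 221.89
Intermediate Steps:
H = 20/3 (H = 5*(-2 + 2*3)/3 = 5*(-2 + 6)/3 = (5/3)*4 = 20/3 ≈ 6.6667)
y = 210 (y = -2 - 4*(-53) = -2 + 212 = 210)
t = 47/9 (t = 5 + 2/9 = 47/9 ≈ 5.2222)
(y + H) + t = (210 + 20/3) + 47/9 = 650/3 + 47/9 = 1997/9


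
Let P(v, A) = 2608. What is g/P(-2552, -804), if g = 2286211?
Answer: 2286211/2608 ≈ 876.61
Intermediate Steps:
g/P(-2552, -804) = 2286211/2608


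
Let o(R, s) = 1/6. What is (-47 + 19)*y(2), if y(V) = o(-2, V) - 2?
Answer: 154/3 ≈ 51.333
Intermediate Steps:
o(R, s) = ⅙
y(V) = -11/6 (y(V) = ⅙ - 2 = -11/6)
(-47 + 19)*y(2) = (-47 + 19)*(-11/6) = -28*(-11/6) = 154/3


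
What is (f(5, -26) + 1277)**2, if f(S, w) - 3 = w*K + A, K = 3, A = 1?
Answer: 1447209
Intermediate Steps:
f(S, w) = 4 + 3*w (f(S, w) = 3 + (w*3 + 1) = 3 + (3*w + 1) = 3 + (1 + 3*w) = 4 + 3*w)
(f(5, -26) + 1277)**2 = ((4 + 3*(-26)) + 1277)**2 = ((4 - 78) + 1277)**2 = (-74 + 1277)**2 = 1203**2 = 1447209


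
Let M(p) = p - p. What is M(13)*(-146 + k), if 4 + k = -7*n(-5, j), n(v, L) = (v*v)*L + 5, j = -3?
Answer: 0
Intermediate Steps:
n(v, L) = 5 + L*v² (n(v, L) = v²*L + 5 = L*v² + 5 = 5 + L*v²)
k = 486 (k = -4 - 7*(5 - 3*(-5)²) = -4 - 7*(5 - 3*25) = -4 - 7*(5 - 75) = -4 - 7*(-70) = -4 + 490 = 486)
M(p) = 0
M(13)*(-146 + k) = 0*(-146 + 486) = 0*340 = 0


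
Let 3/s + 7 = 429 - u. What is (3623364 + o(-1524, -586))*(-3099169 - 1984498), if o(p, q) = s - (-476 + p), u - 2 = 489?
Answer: -18430143108759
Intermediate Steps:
u = 491 (u = 2 + 489 = 491)
s = -1/23 (s = 3/(-7 + (429 - 1*491)) = 3/(-7 + (429 - 491)) = 3/(-7 - 62) = 3/(-69) = 3*(-1/69) = -1/23 ≈ -0.043478)
o(p, q) = 10947/23 - p (o(p, q) = -1/23 - (-476 + p) = -1/23 + (476 - p) = 10947/23 - p)
(3623364 + o(-1524, -586))*(-3099169 - 1984498) = (3623364 + (10947/23 - 1*(-1524)))*(-3099169 - 1984498) = (3623364 + (10947/23 + 1524))*(-5083667) = (3623364 + 45999/23)*(-5083667) = (83383371/23)*(-5083667) = -18430143108759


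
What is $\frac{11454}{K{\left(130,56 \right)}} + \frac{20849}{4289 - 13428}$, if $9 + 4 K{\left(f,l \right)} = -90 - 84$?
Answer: $- \frac{140842597}{557479} \approx -252.64$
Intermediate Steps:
$K{\left(f,l \right)} = - \frac{183}{4}$ ($K{\left(f,l \right)} = - \frac{9}{4} + \frac{-90 - 84}{4} = - \frac{9}{4} + \frac{1}{4} \left(-174\right) = - \frac{9}{4} - \frac{87}{2} = - \frac{183}{4}$)
$\frac{11454}{K{\left(130,56 \right)}} + \frac{20849}{4289 - 13428} = \frac{11454}{- \frac{183}{4}} + \frac{20849}{4289 - 13428} = 11454 \left(- \frac{4}{183}\right) + \frac{20849}{-9139} = - \frac{15272}{61} + 20849 \left(- \frac{1}{9139}\right) = - \frac{15272}{61} - \frac{20849}{9139} = - \frac{140842597}{557479}$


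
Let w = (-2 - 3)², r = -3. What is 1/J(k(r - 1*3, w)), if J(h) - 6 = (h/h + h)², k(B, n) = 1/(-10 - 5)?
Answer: 225/1546 ≈ 0.14554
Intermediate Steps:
w = 25 (w = (-5)² = 25)
k(B, n) = -1/15 (k(B, n) = 1/(-15) = -1/15)
J(h) = 6 + (1 + h)² (J(h) = 6 + (h/h + h)² = 6 + (1 + h)²)
1/J(k(r - 1*3, w)) = 1/(6 + (1 - 1/15)²) = 1/(6 + (14/15)²) = 1/(6 + 196/225) = 1/(1546/225) = 225/1546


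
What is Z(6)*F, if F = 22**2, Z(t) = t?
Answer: 2904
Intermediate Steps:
F = 484
Z(6)*F = 6*484 = 2904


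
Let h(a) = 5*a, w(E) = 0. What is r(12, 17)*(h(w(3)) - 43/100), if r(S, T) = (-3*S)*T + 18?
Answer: 12771/50 ≈ 255.42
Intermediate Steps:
r(S, T) = 18 - 3*S*T (r(S, T) = -3*S*T + 18 = 18 - 3*S*T)
r(12, 17)*(h(w(3)) - 43/100) = (18 - 3*12*17)*(5*0 - 43/100) = (18 - 612)*(0 - 43*1/100) = -594*(0 - 43/100) = -594*(-43/100) = 12771/50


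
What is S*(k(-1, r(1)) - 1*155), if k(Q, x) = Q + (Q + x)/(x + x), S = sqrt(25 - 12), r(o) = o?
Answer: -156*sqrt(13) ≈ -562.47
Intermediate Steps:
S = sqrt(13) ≈ 3.6056
k(Q, x) = Q + (Q + x)/(2*x) (k(Q, x) = Q + (Q + x)/((2*x)) = Q + (Q + x)*(1/(2*x)) = Q + (Q + x)/(2*x))
S*(k(-1, r(1)) - 1*155) = sqrt(13)*((1/2 - 1 + (1/2)*(-1)/1) - 1*155) = sqrt(13)*((1/2 - 1 + (1/2)*(-1)*1) - 155) = sqrt(13)*((1/2 - 1 - 1/2) - 155) = sqrt(13)*(-1 - 155) = sqrt(13)*(-156) = -156*sqrt(13)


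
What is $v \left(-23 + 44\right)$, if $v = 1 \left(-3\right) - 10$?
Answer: $-273$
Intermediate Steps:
$v = -13$ ($v = -3 - 10 = -13$)
$v \left(-23 + 44\right) = - 13 \left(-23 + 44\right) = \left(-13\right) 21 = -273$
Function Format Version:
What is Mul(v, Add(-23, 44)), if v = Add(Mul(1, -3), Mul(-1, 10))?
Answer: -273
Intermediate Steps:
v = -13 (v = Add(-3, -10) = -13)
Mul(v, Add(-23, 44)) = Mul(-13, Add(-23, 44)) = Mul(-13, 21) = -273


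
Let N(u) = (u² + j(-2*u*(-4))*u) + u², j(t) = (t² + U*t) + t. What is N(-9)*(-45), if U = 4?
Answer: 1946430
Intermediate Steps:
j(t) = t² + 5*t (j(t) = (t² + 4*t) + t = t² + 5*t)
N(u) = 2*u² + 8*u²*(5 + 8*u) (N(u) = (u² + ((-2*u*(-4))*(5 - 2*u*(-4)))*u) + u² = (u² + ((8*u)*(5 + 8*u))*u) + u² = (u² + (8*u*(5 + 8*u))*u) + u² = (u² + 8*u²*(5 + 8*u)) + u² = 2*u² + 8*u²*(5 + 8*u))
N(-9)*(-45) = ((-9)²*(42 + 64*(-9)))*(-45) = (81*(42 - 576))*(-45) = (81*(-534))*(-45) = -43254*(-45) = 1946430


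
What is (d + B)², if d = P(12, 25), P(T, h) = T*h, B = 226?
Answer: 276676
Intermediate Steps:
d = 300 (d = 12*25 = 300)
(d + B)² = (300 + 226)² = 526² = 276676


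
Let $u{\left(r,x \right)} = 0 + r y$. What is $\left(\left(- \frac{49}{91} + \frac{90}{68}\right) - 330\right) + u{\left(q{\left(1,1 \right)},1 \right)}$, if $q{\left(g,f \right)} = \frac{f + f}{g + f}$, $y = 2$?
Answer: $- \frac{144629}{442} \approx -327.21$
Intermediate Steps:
$q{\left(g,f \right)} = \frac{2 f}{f + g}$
$u{\left(r,x \right)} = 2 r$ ($u{\left(r,x \right)} = 0 + r 2 = 0 + 2 r = 2 r$)
$\left(\left(- \frac{49}{91} + \frac{90}{68}\right) - 330\right) + u{\left(q{\left(1,1 \right)},1 \right)} = \left(\left(- \frac{49}{91} + \frac{90}{68}\right) - 330\right) + 2 \cdot 2 \cdot 1 \frac{1}{1 + 1} = \left(\left(\left(-49\right) \frac{1}{91} + 90 \cdot \frac{1}{68}\right) - 330\right) + 2 \cdot 2 \cdot 1 \cdot \frac{1}{2} = \left(\left(- \frac{7}{13} + \frac{45}{34}\right) - 330\right) + 2 \cdot 2 \cdot 1 \cdot \frac{1}{2} = \left(\frac{347}{442} - 330\right) + 2 \cdot 1 = - \frac{145513}{442} + 2 = - \frac{144629}{442}$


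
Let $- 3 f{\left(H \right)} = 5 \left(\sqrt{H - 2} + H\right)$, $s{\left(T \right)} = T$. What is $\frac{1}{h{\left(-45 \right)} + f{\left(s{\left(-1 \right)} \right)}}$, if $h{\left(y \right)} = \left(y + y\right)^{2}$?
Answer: $\frac{14583}{118146620} + \frac{3 i \sqrt{3}}{118146620} \approx 0.00012343 + 4.3981 \cdot 10^{-8} i$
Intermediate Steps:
$f{\left(H \right)} = - \frac{5 H}{3} - \frac{5 \sqrt{-2 + H}}{3}$ ($f{\left(H \right)} = - \frac{5 \left(\sqrt{H - 2} + H\right)}{3} = - \frac{5 \left(\sqrt{-2 + H} + H\right)}{3} = - \frac{5 \left(H + \sqrt{-2 + H}\right)}{3} = - \frac{5 H + 5 \sqrt{-2 + H}}{3} = - \frac{5 H}{3} - \frac{5 \sqrt{-2 + H}}{3}$)
$h{\left(y \right)} = 4 y^{2}$ ($h{\left(y \right)} = \left(2 y\right)^{2} = 4 y^{2}$)
$\frac{1}{h{\left(-45 \right)} + f{\left(s{\left(-1 \right)} \right)}} = \frac{1}{4 \left(-45\right)^{2} - \left(- \frac{5}{3} + \frac{5 \sqrt{-2 - 1}}{3}\right)} = \frac{1}{4 \cdot 2025 + \left(\frac{5}{3} - \frac{5 \sqrt{-3}}{3}\right)} = \frac{1}{8100 + \left(\frac{5}{3} - \frac{5 i \sqrt{3}}{3}\right)} = \frac{1}{\frac{24305}{3} - \frac{5 i \sqrt{3}}{3}}$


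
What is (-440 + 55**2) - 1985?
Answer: 600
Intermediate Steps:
(-440 + 55**2) - 1985 = (-440 + 3025) - 1985 = 2585 - 1985 = 600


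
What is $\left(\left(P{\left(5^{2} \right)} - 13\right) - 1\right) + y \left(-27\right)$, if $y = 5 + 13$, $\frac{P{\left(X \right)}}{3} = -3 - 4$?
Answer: $-521$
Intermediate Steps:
$P{\left(X \right)} = -21$ ($P{\left(X \right)} = 3 \left(-3 - 4\right) = 3 \left(-7\right) = -21$)
$y = 18$
$\left(\left(P{\left(5^{2} \right)} - 13\right) - 1\right) + y \left(-27\right) = \left(\left(-21 - 13\right) - 1\right) + 18 \left(-27\right) = \left(-34 - 1\right) - 486 = -35 - 486 = -521$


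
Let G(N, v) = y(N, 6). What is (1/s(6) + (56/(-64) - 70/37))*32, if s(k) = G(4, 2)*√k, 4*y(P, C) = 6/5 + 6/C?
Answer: -3276/37 + 320*√6/33 ≈ -64.788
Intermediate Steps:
y(P, C) = 3/10 + 3/(2*C) (y(P, C) = (6/5 + 6/C)/4 = 3/10 + 3/(2*C))
G(N, v) = 11/20 (G(N, v) = (3/10)*(5 + 6)/6 = (3/10)*(⅙)*11 = 11/20)
s(k) = 11*√k/20
(1/s(6) + (56/(-64) - 70/37))*32 = (1/(11*√6/20) + (56/(-64) - 70/37))*32 = (10*√6/33 + (56*(-1/64) - 70*1/37))*32 = (10*√6/33 + (-7/8 - 70/37))*32 = (10*√6/33 - 819/296)*32 = (-819/296 + 10*√6/33)*32 = -3276/37 + 320*√6/33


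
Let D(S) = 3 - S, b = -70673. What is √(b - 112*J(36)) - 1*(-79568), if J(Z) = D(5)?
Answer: 79568 + I*√70449 ≈ 79568.0 + 265.42*I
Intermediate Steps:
J(Z) = -2 (J(Z) = 3 - 1*5 = 3 - 5 = -2)
√(b - 112*J(36)) - 1*(-79568) = √(-70673 - 112*(-2)) - 1*(-79568) = √(-70673 + 224) + 79568 = √(-70449) + 79568 = I*√70449 + 79568 = 79568 + I*√70449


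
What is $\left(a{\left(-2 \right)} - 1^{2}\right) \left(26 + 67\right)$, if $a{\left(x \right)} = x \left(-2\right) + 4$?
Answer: $651$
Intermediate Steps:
$a{\left(x \right)} = 4 - 2 x$ ($a{\left(x \right)} = - 2 x + 4 = 4 - 2 x$)
$\left(a{\left(-2 \right)} - 1^{2}\right) \left(26 + 67\right) = \left(\left(4 - -4\right) - 1^{2}\right) \left(26 + 67\right) = \left(\left(4 + 4\right) - 1\right) 93 = \left(8 - 1\right) 93 = 7 \cdot 93 = 651$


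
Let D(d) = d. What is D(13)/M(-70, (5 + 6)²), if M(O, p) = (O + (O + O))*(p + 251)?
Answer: -13/78120 ≈ -0.00016641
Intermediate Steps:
M(O, p) = 3*O*(251 + p) (M(O, p) = (O + 2*O)*(251 + p) = (3*O)*(251 + p) = 3*O*(251 + p))
D(13)/M(-70, (5 + 6)²) = 13/((3*(-70)*(251 + (5 + 6)²))) = 13/((3*(-70)*(251 + 11²))) = 13/((3*(-70)*(251 + 121))) = 13/((3*(-70)*372)) = 13/(-78120) = 13*(-1/78120) = -13/78120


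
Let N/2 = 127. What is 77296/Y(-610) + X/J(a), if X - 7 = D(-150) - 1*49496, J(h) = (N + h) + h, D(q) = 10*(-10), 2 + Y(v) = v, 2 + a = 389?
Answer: -27452189/157284 ≈ -174.54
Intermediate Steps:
a = 387 (a = -2 + 389 = 387)
N = 254 (N = 2*127 = 254)
Y(v) = -2 + v
D(q) = -100
J(h) = 254 + 2*h (J(h) = (254 + h) + h = 254 + 2*h)
X = -49589 (X = 7 + (-100 - 1*49496) = 7 + (-100 - 49496) = 7 - 49596 = -49589)
77296/Y(-610) + X/J(a) = 77296/(-2 - 610) - 49589/(254 + 2*387) = 77296/(-612) - 49589/(254 + 774) = 77296*(-1/612) - 49589/1028 = -19324/153 - 49589*1/1028 = -19324/153 - 49589/1028 = -27452189/157284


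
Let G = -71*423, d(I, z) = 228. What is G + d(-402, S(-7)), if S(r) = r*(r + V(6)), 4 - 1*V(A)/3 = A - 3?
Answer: -29805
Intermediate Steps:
V(A) = 21 - 3*A (V(A) = 12 - 3*(A - 3) = 12 - 3*(-3 + A) = 12 + (9 - 3*A) = 21 - 3*A)
S(r) = r*(3 + r) (S(r) = r*(r + (21 - 3*6)) = r*(r + (21 - 18)) = r*(r + 3) = r*(3 + r))
G = -30033
G + d(-402, S(-7)) = -30033 + 228 = -29805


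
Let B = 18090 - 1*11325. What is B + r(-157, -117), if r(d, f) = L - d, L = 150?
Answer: 7072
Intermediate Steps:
B = 6765 (B = 18090 - 11325 = 6765)
r(d, f) = 150 - d
B + r(-157, -117) = 6765 + (150 - 1*(-157)) = 6765 + (150 + 157) = 6765 + 307 = 7072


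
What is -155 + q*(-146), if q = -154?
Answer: 22329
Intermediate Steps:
-155 + q*(-146) = -155 - 154*(-146) = -155 + 22484 = 22329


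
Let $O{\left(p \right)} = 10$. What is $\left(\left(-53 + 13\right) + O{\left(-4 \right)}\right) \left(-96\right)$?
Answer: $2880$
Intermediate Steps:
$\left(\left(-53 + 13\right) + O{\left(-4 \right)}\right) \left(-96\right) = \left(\left(-53 + 13\right) + 10\right) \left(-96\right) = \left(-40 + 10\right) \left(-96\right) = \left(-30\right) \left(-96\right) = 2880$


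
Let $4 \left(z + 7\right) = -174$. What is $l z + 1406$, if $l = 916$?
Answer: $-44852$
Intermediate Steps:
$z = - \frac{101}{2}$ ($z = -7 + \frac{1}{4} \left(-174\right) = -7 - \frac{87}{2} = - \frac{101}{2} \approx -50.5$)
$l z + 1406 = 916 \left(- \frac{101}{2}\right) + 1406 = -46258 + 1406 = -44852$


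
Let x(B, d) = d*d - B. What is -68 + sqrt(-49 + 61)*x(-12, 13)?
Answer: -68 + 362*sqrt(3) ≈ 559.00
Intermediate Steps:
x(B, d) = d**2 - B
-68 + sqrt(-49 + 61)*x(-12, 13) = -68 + sqrt(-49 + 61)*(13**2 - 1*(-12)) = -68 + sqrt(12)*(169 + 12) = -68 + (2*sqrt(3))*181 = -68 + 362*sqrt(3)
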